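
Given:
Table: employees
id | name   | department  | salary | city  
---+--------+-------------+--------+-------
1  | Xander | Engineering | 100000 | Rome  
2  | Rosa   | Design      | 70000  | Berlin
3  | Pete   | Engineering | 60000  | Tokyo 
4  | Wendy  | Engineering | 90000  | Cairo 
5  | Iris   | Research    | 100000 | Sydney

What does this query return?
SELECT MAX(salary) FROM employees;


Salaries: 100000, 70000, 60000, 90000, 100000
MAX = 100000

100000


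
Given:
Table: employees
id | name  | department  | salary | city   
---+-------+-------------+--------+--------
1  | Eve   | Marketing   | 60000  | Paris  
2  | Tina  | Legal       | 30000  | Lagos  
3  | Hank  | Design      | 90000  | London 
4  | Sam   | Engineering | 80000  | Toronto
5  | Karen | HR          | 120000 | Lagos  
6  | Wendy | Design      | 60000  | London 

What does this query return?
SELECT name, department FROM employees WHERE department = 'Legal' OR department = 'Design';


Filtering: department = 'Legal' OR 'Design'
Matching: 3 rows

3 rows:
Tina, Legal
Hank, Design
Wendy, Design


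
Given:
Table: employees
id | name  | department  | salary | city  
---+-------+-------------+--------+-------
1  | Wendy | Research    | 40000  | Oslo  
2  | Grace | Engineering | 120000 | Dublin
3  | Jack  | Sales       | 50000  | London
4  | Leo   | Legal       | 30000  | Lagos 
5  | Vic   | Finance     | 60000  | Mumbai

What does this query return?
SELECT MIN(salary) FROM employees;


Salaries: 40000, 120000, 50000, 30000, 60000
MIN = 30000

30000


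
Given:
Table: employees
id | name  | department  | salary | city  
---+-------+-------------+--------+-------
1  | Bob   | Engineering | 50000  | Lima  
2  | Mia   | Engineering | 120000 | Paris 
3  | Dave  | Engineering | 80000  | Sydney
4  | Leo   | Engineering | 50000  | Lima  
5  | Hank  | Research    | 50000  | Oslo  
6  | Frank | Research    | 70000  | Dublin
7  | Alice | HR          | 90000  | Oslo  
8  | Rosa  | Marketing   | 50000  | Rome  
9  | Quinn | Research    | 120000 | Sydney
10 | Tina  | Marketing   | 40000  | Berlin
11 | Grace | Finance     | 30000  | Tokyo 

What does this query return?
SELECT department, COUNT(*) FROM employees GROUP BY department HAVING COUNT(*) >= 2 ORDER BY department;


Groups with count >= 2:
  Engineering: 4 -> PASS
  Marketing: 2 -> PASS
  Research: 3 -> PASS
  Finance: 1 -> filtered out
  HR: 1 -> filtered out


3 groups:
Engineering, 4
Marketing, 2
Research, 3


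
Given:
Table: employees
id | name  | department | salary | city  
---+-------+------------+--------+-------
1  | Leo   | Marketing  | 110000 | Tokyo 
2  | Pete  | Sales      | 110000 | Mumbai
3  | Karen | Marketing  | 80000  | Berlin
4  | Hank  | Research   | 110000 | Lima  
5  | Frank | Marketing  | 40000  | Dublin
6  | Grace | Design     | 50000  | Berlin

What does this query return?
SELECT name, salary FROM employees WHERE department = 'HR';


Filtering: department = 'HR'
Matching rows: 0

Empty result set (0 rows)


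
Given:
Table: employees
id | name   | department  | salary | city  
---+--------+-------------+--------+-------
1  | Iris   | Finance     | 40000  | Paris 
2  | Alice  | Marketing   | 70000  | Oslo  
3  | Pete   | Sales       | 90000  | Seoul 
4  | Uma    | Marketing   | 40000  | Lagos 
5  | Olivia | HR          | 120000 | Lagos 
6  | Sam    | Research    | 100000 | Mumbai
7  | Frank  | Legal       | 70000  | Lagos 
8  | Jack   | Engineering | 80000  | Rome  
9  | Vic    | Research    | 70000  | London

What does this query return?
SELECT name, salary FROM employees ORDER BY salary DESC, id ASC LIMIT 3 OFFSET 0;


Sort by salary DESC (id ASC tiebreak), then skip 0 and take 3
Rows 1 through 3

3 rows:
Olivia, 120000
Sam, 100000
Pete, 90000


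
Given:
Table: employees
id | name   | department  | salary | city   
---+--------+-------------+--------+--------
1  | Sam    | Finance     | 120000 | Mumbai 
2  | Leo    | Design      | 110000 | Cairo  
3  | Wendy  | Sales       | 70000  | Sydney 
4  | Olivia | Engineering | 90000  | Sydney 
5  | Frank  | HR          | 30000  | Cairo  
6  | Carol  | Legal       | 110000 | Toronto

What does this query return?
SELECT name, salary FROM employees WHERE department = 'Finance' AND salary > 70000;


Filtering: department = 'Finance' AND salary > 70000
Matching: 1 rows

1 rows:
Sam, 120000


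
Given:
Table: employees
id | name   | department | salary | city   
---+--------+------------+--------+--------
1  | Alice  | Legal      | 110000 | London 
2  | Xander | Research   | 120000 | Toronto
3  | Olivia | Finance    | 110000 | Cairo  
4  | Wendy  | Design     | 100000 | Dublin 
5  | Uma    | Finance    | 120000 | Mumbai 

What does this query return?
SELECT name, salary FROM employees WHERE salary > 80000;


Filtering: salary > 80000
Matching: 5 rows

5 rows:
Alice, 110000
Xander, 120000
Olivia, 110000
Wendy, 100000
Uma, 120000


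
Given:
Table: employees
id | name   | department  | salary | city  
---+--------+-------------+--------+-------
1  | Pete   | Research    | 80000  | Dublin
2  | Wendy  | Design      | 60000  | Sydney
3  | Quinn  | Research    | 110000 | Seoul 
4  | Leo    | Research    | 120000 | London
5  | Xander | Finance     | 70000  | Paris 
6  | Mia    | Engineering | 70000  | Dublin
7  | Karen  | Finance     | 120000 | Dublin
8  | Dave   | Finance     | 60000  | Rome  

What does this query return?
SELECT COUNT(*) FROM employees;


COUNT(*) counts all rows

8


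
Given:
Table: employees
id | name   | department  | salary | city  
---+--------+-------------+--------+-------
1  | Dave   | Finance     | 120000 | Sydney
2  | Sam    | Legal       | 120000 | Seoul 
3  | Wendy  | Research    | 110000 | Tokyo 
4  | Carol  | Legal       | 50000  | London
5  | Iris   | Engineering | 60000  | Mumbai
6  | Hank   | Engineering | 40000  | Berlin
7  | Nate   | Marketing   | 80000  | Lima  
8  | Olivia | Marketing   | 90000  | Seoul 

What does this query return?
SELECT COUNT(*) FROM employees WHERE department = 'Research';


Counting rows where department = 'Research'
  Wendy -> MATCH


1


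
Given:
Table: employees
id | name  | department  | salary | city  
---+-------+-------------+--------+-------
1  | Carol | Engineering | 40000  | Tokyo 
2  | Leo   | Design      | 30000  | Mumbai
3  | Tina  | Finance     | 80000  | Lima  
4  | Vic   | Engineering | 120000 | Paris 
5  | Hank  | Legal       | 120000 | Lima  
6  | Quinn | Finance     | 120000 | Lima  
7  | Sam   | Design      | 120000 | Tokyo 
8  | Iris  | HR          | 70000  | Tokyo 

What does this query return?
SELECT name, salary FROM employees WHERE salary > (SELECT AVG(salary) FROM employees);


Subquery: AVG(salary) = 87500.0
Filtering: salary > 87500.0
  Vic (120000) -> MATCH
  Hank (120000) -> MATCH
  Quinn (120000) -> MATCH
  Sam (120000) -> MATCH


4 rows:
Vic, 120000
Hank, 120000
Quinn, 120000
Sam, 120000


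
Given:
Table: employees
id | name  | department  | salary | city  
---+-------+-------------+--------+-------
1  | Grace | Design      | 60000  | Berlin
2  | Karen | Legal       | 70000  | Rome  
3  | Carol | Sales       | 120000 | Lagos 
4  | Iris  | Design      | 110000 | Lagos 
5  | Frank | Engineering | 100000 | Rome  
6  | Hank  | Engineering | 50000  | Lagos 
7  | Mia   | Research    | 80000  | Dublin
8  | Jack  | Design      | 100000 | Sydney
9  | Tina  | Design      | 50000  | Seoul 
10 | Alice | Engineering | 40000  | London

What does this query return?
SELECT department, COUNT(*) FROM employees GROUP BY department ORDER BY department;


Assigning each row to its department group:
  Grace -> Design
  Karen -> Legal
  Carol -> Sales
  Iris -> Design
  Frank -> Engineering
  Hank -> Engineering
  Mia -> Research
  Jack -> Design
  Tina -> Design
  Alice -> Engineering


5 groups:
Design, 4
Engineering, 3
Legal, 1
Research, 1
Sales, 1


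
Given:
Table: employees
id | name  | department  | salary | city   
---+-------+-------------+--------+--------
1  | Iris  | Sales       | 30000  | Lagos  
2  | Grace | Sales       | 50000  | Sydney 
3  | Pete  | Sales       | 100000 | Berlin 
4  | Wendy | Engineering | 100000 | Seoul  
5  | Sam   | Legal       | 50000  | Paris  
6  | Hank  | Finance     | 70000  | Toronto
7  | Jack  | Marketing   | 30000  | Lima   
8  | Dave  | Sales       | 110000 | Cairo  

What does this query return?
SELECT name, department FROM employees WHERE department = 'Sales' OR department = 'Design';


Filtering: department = 'Sales' OR 'Design'
Matching: 4 rows

4 rows:
Iris, Sales
Grace, Sales
Pete, Sales
Dave, Sales


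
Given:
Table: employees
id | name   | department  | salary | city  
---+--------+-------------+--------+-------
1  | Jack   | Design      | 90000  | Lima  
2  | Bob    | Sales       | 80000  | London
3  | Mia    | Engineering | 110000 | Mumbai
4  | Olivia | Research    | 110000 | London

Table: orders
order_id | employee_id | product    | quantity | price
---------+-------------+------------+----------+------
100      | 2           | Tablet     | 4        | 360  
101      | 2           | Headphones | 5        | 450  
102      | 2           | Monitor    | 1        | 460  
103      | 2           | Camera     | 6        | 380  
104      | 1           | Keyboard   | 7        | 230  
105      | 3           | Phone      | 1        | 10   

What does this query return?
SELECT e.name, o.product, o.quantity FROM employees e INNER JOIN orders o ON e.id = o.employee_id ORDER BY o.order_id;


Joining employees.id = orders.employee_id:
  employee Bob (id=2) -> order Tablet
  employee Bob (id=2) -> order Headphones
  employee Bob (id=2) -> order Monitor
  employee Bob (id=2) -> order Camera
  employee Jack (id=1) -> order Keyboard
  employee Mia (id=3) -> order Phone


6 rows:
Bob, Tablet, 4
Bob, Headphones, 5
Bob, Monitor, 1
Bob, Camera, 6
Jack, Keyboard, 7
Mia, Phone, 1


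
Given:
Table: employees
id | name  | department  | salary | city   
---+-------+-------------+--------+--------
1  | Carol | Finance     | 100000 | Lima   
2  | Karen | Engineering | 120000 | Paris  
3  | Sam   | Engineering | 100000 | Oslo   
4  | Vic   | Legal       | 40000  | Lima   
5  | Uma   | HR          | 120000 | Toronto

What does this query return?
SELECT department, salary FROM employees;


Projecting columns: department, salary

5 rows:
Finance, 100000
Engineering, 120000
Engineering, 100000
Legal, 40000
HR, 120000


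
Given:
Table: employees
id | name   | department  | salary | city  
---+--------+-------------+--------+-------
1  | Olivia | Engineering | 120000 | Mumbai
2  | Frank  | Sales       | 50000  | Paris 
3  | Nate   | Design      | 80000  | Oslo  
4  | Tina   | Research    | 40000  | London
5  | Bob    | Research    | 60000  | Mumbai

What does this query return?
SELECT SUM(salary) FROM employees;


SUM(salary) = 120000 + 50000 + 80000 + 40000 + 60000 = 350000

350000


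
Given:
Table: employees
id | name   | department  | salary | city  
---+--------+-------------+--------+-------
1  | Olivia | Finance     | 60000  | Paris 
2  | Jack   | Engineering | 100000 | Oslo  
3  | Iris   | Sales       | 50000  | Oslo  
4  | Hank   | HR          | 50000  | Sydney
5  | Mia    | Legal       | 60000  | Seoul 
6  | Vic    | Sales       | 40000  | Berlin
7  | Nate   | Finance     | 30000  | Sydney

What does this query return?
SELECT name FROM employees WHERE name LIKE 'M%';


LIKE 'M%' matches names starting with 'M'
Matching: 1

1 rows:
Mia


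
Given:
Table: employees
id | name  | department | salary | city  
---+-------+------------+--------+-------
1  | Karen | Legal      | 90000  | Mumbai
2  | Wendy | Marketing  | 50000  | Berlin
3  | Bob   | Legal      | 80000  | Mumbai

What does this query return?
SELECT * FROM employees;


SELECT * returns all 3 rows with all columns

3 rows:
1, Karen, Legal, 90000, Mumbai
2, Wendy, Marketing, 50000, Berlin
3, Bob, Legal, 80000, Mumbai


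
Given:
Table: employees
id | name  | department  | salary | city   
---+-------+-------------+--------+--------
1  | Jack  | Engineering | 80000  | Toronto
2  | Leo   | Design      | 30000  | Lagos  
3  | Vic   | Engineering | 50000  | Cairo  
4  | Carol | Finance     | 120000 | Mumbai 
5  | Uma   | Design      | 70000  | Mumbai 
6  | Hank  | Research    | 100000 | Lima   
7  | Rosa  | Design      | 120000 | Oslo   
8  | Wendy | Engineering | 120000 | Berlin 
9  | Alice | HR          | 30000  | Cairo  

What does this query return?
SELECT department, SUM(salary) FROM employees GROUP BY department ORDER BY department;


Summing salary within each department:
  Design: 30000 + 70000 + 120000 = 220000
  Engineering: 80000 + 50000 + 120000 = 250000
  Finance: 120000 = 120000
  HR: 30000 = 30000
  Research: 100000 = 100000


5 groups:
Design, 220000
Engineering, 250000
Finance, 120000
HR, 30000
Research, 100000


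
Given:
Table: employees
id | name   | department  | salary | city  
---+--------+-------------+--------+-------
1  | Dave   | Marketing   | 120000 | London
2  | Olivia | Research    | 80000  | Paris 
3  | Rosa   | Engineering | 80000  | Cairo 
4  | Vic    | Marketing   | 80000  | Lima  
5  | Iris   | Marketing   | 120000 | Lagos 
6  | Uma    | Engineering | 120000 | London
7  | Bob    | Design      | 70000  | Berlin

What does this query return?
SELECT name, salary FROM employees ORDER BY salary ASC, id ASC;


Sorting by salary ASC, then id ASC for ties

7 rows:
Bob, 70000
Olivia, 80000
Rosa, 80000
Vic, 80000
Dave, 120000
Iris, 120000
Uma, 120000


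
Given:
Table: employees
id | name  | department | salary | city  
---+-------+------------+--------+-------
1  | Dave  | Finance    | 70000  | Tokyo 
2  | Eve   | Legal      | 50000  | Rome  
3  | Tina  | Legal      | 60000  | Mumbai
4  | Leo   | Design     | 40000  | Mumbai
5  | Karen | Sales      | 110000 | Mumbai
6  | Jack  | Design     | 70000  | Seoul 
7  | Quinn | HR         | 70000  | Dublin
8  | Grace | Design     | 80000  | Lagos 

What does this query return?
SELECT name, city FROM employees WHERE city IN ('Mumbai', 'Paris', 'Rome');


Filtering: city IN ('Mumbai', 'Paris', 'Rome')
Matching: 4 rows

4 rows:
Eve, Rome
Tina, Mumbai
Leo, Mumbai
Karen, Mumbai


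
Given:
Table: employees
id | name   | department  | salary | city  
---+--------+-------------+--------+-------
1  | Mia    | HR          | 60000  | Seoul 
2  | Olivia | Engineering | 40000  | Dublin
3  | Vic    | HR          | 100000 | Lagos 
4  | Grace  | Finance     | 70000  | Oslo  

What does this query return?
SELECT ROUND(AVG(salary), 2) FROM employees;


SUM(salary) = 270000
COUNT = 4
ROUND(AVG, 2) = ROUND(270000 / 4, 2) = 67500.0

67500.0


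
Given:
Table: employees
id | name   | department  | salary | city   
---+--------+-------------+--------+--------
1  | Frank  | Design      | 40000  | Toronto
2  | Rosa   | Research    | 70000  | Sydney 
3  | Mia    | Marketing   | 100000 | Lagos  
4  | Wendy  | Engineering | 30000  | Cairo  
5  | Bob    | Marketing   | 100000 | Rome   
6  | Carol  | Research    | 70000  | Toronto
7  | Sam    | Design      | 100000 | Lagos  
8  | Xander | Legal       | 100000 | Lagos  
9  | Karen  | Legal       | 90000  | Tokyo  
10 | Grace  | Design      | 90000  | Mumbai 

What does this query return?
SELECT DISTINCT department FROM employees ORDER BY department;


All 'department' values (row order): Design, Research, Marketing, Engineering, Marketing, Research, Design, Legal, Legal, Design
Removing duplicates leaves 5 unique value(s).

5 values:
Design
Engineering
Legal
Marketing
Research


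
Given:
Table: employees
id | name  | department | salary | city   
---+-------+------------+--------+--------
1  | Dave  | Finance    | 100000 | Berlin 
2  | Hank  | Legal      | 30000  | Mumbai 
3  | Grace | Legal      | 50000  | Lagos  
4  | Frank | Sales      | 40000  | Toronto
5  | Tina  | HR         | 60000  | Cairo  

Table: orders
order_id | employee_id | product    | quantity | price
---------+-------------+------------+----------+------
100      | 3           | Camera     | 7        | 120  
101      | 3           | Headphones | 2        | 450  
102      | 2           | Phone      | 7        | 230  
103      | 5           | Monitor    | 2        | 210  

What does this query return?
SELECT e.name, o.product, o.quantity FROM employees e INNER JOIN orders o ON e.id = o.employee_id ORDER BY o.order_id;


Joining employees.id = orders.employee_id:
  employee Grace (id=3) -> order Camera
  employee Grace (id=3) -> order Headphones
  employee Hank (id=2) -> order Phone
  employee Tina (id=5) -> order Monitor


4 rows:
Grace, Camera, 7
Grace, Headphones, 2
Hank, Phone, 7
Tina, Monitor, 2


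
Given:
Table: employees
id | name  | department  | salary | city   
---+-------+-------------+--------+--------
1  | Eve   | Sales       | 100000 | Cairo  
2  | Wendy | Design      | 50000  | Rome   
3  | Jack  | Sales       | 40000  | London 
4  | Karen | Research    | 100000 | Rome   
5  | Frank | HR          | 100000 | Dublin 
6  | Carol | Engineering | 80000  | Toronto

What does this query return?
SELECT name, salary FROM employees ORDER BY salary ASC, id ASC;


Sorting by salary ASC, then id ASC for ties

6 rows:
Jack, 40000
Wendy, 50000
Carol, 80000
Eve, 100000
Karen, 100000
Frank, 100000


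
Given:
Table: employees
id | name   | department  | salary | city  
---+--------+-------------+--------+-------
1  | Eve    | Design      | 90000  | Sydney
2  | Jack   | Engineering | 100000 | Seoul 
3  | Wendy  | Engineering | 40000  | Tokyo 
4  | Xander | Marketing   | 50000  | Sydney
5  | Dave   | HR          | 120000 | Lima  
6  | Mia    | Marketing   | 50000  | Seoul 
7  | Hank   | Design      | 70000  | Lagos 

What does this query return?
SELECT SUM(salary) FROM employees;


SUM(salary) = 90000 + 100000 + 40000 + 50000 + 120000 + 50000 + 70000 = 520000

520000


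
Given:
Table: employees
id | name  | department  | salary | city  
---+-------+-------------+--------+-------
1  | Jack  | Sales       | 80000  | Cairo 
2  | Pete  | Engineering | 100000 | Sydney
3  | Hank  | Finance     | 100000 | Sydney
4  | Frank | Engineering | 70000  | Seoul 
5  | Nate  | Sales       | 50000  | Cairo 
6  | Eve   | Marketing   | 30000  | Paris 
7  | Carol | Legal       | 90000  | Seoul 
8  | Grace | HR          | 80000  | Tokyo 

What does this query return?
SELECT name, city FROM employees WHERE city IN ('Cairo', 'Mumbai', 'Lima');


Filtering: city IN ('Cairo', 'Mumbai', 'Lima')
Matching: 2 rows

2 rows:
Jack, Cairo
Nate, Cairo


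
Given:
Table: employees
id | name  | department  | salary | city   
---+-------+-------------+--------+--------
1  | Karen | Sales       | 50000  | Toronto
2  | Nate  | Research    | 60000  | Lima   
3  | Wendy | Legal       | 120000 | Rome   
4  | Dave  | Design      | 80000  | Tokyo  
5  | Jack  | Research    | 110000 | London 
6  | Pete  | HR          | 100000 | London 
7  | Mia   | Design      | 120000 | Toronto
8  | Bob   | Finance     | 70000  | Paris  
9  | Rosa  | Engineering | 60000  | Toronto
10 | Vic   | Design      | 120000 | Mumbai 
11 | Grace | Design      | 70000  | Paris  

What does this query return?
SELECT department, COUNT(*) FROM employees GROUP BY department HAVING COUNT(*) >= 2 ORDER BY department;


Groups with count >= 2:
  Design: 4 -> PASS
  Research: 2 -> PASS
  Engineering: 1 -> filtered out
  Finance: 1 -> filtered out
  HR: 1 -> filtered out
  Legal: 1 -> filtered out
  Sales: 1 -> filtered out


2 groups:
Design, 4
Research, 2


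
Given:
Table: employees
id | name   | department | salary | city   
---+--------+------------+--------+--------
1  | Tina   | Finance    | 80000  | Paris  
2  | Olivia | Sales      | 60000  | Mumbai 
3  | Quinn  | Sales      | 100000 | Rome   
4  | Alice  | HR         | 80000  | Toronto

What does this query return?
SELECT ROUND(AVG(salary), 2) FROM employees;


SUM(salary) = 320000
COUNT = 4
ROUND(AVG, 2) = ROUND(320000 / 4, 2) = 80000.0

80000.0


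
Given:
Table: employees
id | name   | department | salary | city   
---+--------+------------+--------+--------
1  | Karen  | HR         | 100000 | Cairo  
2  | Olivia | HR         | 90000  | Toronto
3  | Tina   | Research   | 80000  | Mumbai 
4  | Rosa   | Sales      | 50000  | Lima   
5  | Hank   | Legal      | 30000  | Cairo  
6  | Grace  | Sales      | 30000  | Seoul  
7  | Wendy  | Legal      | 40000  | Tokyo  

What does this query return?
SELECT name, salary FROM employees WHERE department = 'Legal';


Filtering: department = 'Legal'
Matching rows: 2

2 rows:
Hank, 30000
Wendy, 40000


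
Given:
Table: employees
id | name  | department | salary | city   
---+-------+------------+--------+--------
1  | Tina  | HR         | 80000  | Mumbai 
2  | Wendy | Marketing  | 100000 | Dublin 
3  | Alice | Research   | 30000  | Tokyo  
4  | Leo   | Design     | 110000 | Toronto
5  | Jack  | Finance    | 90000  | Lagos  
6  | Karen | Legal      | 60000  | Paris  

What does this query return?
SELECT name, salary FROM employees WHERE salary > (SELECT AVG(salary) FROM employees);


Subquery: AVG(salary) = 78333.33
Filtering: salary > 78333.33
  Tina (80000) -> MATCH
  Wendy (100000) -> MATCH
  Leo (110000) -> MATCH
  Jack (90000) -> MATCH


4 rows:
Tina, 80000
Wendy, 100000
Leo, 110000
Jack, 90000


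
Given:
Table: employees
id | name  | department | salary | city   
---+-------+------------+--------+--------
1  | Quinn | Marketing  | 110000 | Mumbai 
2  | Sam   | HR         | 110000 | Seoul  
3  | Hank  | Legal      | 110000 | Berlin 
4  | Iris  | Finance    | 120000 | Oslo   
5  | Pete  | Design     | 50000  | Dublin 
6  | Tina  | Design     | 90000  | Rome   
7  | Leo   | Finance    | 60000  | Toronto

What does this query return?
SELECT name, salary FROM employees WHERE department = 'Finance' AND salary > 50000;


Filtering: department = 'Finance' AND salary > 50000
Matching: 2 rows

2 rows:
Iris, 120000
Leo, 60000


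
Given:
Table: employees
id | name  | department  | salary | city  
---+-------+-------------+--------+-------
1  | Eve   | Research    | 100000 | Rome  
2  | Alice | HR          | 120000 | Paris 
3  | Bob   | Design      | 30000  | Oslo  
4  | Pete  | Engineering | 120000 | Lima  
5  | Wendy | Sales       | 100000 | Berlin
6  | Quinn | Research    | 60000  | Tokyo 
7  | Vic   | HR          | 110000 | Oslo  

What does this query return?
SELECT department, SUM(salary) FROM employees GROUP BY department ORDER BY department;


Summing salary within each department:
  Design: 30000 = 30000
  Engineering: 120000 = 120000
  HR: 120000 + 110000 = 230000
  Research: 100000 + 60000 = 160000
  Sales: 100000 = 100000


5 groups:
Design, 30000
Engineering, 120000
HR, 230000
Research, 160000
Sales, 100000


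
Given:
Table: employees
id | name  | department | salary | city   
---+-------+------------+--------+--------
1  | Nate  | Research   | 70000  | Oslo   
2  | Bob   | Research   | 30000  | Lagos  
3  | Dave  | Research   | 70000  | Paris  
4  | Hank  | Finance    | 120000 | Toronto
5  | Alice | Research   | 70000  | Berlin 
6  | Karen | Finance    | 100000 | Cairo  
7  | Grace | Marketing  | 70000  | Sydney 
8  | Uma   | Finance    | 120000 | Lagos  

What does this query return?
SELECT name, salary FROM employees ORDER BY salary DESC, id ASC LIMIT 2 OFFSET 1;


Sort by salary DESC (id ASC tiebreak), then skip 1 and take 2
Rows 2 through 3

2 rows:
Uma, 120000
Karen, 100000


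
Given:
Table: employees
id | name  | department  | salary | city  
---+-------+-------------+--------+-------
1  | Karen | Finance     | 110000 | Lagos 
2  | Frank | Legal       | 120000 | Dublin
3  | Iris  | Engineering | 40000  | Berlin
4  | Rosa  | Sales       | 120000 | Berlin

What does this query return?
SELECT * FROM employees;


SELECT * returns all 4 rows with all columns

4 rows:
1, Karen, Finance, 110000, Lagos
2, Frank, Legal, 120000, Dublin
3, Iris, Engineering, 40000, Berlin
4, Rosa, Sales, 120000, Berlin


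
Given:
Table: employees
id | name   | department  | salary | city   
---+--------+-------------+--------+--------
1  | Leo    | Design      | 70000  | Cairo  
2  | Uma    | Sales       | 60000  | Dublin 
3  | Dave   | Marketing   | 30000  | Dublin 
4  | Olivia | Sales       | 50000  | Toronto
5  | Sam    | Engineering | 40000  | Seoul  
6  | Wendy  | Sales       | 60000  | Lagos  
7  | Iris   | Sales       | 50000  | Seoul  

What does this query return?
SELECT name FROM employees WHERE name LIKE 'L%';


LIKE 'L%' matches names starting with 'L'
Matching: 1

1 rows:
Leo


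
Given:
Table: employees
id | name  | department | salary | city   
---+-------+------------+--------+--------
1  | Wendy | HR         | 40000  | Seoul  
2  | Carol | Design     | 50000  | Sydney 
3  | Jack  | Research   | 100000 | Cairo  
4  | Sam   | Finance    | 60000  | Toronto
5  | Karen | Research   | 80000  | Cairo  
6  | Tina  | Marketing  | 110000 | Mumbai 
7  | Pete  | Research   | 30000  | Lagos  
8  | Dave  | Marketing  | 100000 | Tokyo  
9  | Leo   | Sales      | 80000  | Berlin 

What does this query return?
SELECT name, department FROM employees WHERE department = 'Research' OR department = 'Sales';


Filtering: department = 'Research' OR 'Sales'
Matching: 4 rows

4 rows:
Jack, Research
Karen, Research
Pete, Research
Leo, Sales


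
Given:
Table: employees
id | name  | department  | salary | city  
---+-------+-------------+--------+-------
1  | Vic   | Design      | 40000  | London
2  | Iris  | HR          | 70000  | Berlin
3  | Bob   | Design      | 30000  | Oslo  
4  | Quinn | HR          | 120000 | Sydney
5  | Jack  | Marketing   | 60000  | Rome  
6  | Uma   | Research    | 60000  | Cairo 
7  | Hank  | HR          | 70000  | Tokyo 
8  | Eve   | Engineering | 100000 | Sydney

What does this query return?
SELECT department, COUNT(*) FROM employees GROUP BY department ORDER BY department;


Assigning each row to its department group:
  Vic -> Design
  Iris -> HR
  Bob -> Design
  Quinn -> HR
  Jack -> Marketing
  Uma -> Research
  Hank -> HR
  Eve -> Engineering


5 groups:
Design, 2
Engineering, 1
HR, 3
Marketing, 1
Research, 1


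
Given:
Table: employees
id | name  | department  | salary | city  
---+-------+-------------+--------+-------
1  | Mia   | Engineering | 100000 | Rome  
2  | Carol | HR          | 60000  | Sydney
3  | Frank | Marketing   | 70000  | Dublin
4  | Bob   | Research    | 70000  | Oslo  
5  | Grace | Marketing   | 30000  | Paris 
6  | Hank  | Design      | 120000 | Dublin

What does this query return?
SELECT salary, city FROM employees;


Projecting columns: salary, city

6 rows:
100000, Rome
60000, Sydney
70000, Dublin
70000, Oslo
30000, Paris
120000, Dublin


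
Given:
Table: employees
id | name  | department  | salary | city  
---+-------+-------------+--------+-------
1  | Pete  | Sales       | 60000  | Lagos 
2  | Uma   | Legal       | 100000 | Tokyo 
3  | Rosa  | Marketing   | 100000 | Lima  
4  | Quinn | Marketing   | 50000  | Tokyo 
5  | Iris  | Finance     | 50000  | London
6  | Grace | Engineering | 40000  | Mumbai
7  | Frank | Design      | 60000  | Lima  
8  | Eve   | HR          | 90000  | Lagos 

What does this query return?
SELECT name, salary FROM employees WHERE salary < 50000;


Filtering: salary < 50000
Matching: 1 rows

1 rows:
Grace, 40000


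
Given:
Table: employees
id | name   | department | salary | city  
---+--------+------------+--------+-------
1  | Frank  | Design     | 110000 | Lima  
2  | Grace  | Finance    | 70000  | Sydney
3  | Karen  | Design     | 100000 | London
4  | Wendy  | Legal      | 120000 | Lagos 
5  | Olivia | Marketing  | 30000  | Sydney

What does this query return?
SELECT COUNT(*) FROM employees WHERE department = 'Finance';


Counting rows where department = 'Finance'
  Grace -> MATCH


1


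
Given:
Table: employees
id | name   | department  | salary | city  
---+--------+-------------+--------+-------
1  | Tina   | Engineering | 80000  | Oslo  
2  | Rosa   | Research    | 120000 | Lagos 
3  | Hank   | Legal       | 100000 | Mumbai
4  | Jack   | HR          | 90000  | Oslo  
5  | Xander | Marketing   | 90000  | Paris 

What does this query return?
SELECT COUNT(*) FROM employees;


COUNT(*) counts all rows

5


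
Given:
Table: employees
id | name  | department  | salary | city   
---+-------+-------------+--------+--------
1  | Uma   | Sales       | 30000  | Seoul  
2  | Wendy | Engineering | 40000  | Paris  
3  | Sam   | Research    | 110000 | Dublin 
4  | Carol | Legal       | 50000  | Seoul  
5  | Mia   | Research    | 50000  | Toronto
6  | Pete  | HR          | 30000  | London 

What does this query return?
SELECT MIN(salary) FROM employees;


Salaries: 30000, 40000, 110000, 50000, 50000, 30000
MIN = 30000

30000


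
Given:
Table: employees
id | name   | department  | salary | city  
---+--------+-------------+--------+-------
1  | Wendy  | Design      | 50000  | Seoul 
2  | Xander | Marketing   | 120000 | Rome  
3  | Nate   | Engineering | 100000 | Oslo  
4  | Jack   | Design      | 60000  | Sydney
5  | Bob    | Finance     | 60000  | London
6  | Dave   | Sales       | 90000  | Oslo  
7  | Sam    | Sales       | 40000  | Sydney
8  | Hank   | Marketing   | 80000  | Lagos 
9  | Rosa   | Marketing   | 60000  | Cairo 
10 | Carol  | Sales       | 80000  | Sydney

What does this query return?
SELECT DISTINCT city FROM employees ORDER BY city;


All 'city' values (row order): Seoul, Rome, Oslo, Sydney, London, Oslo, Sydney, Lagos, Cairo, Sydney
Removing duplicates leaves 7 unique value(s).

7 values:
Cairo
Lagos
London
Oslo
Rome
Seoul
Sydney


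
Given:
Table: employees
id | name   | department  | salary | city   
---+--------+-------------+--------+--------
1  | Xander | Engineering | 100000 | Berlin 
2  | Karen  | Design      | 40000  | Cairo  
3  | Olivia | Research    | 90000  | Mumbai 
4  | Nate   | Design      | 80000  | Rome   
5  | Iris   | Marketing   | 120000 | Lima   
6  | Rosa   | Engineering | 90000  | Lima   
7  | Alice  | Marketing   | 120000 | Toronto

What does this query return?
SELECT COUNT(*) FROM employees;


COUNT(*) counts all rows

7


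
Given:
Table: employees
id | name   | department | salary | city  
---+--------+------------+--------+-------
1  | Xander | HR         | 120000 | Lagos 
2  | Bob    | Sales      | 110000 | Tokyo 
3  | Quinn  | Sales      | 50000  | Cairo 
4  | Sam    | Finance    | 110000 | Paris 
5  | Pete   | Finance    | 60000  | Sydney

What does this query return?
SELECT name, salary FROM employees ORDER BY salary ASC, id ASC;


Sorting by salary ASC, then id ASC for ties

5 rows:
Quinn, 50000
Pete, 60000
Bob, 110000
Sam, 110000
Xander, 120000


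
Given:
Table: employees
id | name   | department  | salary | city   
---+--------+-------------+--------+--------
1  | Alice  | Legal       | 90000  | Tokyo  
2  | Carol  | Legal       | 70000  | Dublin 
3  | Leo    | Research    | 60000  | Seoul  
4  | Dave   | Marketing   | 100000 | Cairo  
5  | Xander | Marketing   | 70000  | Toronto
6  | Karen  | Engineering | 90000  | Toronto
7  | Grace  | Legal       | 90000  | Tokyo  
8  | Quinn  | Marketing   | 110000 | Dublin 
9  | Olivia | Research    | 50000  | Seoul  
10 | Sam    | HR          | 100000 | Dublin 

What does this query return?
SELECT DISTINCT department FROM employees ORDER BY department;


All 'department' values (row order): Legal, Legal, Research, Marketing, Marketing, Engineering, Legal, Marketing, Research, HR
Removing duplicates leaves 5 unique value(s).

5 values:
Engineering
HR
Legal
Marketing
Research


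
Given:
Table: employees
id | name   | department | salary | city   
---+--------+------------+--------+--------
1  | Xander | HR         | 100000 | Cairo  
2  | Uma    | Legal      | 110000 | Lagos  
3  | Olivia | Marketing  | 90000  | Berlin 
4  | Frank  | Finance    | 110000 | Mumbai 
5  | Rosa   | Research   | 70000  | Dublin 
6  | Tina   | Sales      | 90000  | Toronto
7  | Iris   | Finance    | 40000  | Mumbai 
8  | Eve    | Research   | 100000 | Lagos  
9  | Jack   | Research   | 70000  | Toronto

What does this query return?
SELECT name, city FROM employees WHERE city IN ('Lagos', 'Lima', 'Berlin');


Filtering: city IN ('Lagos', 'Lima', 'Berlin')
Matching: 3 rows

3 rows:
Uma, Lagos
Olivia, Berlin
Eve, Lagos


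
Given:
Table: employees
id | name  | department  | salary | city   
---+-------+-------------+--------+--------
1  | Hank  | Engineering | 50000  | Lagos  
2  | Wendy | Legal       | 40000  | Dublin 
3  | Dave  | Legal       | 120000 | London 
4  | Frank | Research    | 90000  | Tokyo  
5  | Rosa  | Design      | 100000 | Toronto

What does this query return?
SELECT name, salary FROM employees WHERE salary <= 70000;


Filtering: salary <= 70000
Matching: 2 rows

2 rows:
Hank, 50000
Wendy, 40000


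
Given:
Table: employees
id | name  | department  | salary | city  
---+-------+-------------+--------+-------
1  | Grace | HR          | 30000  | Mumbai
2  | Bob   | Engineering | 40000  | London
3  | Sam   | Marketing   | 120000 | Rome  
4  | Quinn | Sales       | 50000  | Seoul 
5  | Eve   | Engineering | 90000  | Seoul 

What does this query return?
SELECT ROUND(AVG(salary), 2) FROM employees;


SUM(salary) = 330000
COUNT = 5
ROUND(AVG, 2) = ROUND(330000 / 5, 2) = 66000.0

66000.0


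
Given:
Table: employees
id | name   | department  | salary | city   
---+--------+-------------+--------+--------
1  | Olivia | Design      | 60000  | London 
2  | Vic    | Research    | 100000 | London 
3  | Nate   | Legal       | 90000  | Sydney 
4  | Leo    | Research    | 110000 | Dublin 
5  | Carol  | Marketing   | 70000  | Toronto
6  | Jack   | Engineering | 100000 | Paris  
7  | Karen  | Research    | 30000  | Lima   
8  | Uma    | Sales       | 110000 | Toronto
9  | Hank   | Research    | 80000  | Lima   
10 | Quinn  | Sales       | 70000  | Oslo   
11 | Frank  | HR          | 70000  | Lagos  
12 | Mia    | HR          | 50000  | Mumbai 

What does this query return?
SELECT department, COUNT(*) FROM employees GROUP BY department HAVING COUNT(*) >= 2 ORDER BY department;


Groups with count >= 2:
  HR: 2 -> PASS
  Research: 4 -> PASS
  Sales: 2 -> PASS
  Design: 1 -> filtered out
  Engineering: 1 -> filtered out
  Legal: 1 -> filtered out
  Marketing: 1 -> filtered out


3 groups:
HR, 2
Research, 4
Sales, 2


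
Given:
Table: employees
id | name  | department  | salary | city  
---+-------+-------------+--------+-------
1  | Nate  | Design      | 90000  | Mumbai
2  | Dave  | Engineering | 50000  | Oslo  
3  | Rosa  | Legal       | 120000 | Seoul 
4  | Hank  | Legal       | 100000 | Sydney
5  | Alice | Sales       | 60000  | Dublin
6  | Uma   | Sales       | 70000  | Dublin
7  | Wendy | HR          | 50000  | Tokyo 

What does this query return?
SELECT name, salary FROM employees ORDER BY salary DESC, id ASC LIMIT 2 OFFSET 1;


Sort by salary DESC (id ASC tiebreak), then skip 1 and take 2
Rows 2 through 3

2 rows:
Hank, 100000
Nate, 90000


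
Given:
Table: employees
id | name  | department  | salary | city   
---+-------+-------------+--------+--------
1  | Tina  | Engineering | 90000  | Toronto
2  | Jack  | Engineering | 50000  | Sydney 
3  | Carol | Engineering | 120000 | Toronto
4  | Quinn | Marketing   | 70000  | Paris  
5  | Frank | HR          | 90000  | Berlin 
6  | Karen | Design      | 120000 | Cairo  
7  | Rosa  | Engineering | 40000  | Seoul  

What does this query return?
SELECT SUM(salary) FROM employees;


SUM(salary) = 90000 + 50000 + 120000 + 70000 + 90000 + 120000 + 40000 = 580000

580000


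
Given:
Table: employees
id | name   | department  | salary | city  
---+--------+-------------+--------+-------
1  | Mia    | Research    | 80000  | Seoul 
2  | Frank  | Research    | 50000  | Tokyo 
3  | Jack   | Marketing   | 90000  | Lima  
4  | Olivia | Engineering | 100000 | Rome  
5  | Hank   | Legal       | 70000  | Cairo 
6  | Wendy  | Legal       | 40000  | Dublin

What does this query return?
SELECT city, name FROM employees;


Projecting columns: city, name

6 rows:
Seoul, Mia
Tokyo, Frank
Lima, Jack
Rome, Olivia
Cairo, Hank
Dublin, Wendy


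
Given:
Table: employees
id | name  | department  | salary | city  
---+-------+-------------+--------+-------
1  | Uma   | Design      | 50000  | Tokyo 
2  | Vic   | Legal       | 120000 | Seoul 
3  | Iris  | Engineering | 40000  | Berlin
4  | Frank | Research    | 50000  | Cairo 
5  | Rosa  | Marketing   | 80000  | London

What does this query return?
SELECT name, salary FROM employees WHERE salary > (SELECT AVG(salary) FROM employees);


Subquery: AVG(salary) = 68000.0
Filtering: salary > 68000.0
  Vic (120000) -> MATCH
  Rosa (80000) -> MATCH


2 rows:
Vic, 120000
Rosa, 80000


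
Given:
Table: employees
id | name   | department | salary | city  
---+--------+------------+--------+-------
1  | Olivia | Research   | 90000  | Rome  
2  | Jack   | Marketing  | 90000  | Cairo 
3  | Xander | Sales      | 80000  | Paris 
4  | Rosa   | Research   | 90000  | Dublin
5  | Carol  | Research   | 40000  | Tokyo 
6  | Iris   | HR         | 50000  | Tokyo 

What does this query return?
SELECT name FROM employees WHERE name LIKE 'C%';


LIKE 'C%' matches names starting with 'C'
Matching: 1

1 rows:
Carol


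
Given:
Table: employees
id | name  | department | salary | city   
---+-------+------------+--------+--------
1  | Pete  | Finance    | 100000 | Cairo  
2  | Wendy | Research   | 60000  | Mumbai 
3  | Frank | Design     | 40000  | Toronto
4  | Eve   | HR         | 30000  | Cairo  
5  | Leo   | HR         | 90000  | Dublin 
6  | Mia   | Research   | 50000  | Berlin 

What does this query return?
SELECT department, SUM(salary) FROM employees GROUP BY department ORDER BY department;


Summing salary within each department:
  Design: 40000 = 40000
  Finance: 100000 = 100000
  HR: 30000 + 90000 = 120000
  Research: 60000 + 50000 = 110000


4 groups:
Design, 40000
Finance, 100000
HR, 120000
Research, 110000


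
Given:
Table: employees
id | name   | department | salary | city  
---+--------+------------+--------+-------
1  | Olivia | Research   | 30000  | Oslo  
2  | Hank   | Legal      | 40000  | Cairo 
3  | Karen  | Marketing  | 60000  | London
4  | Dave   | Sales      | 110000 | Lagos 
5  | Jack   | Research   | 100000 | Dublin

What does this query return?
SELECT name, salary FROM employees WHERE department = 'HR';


Filtering: department = 'HR'
Matching rows: 0

Empty result set (0 rows)


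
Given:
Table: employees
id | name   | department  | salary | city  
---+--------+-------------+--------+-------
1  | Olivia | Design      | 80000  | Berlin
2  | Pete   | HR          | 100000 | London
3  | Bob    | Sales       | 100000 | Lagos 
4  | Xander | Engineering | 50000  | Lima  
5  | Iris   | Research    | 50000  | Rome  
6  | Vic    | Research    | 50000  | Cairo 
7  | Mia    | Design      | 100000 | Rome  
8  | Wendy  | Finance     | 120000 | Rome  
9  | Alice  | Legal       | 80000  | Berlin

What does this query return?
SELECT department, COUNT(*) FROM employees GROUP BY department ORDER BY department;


Assigning each row to its department group:
  Olivia -> Design
  Pete -> HR
  Bob -> Sales
  Xander -> Engineering
  Iris -> Research
  Vic -> Research
  Mia -> Design
  Wendy -> Finance
  Alice -> Legal


7 groups:
Design, 2
Engineering, 1
Finance, 1
HR, 1
Legal, 1
Research, 2
Sales, 1


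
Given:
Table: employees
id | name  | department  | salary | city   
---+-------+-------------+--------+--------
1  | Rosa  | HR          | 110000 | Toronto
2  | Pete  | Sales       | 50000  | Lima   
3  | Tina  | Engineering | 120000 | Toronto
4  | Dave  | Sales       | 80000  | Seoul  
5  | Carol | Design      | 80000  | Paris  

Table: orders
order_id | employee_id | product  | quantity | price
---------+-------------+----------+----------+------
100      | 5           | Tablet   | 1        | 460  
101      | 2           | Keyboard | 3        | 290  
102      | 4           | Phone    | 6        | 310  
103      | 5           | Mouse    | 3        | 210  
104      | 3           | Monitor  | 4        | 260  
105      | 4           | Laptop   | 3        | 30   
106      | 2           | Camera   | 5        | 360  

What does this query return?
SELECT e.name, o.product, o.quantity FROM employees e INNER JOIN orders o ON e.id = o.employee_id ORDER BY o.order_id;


Joining employees.id = orders.employee_id:
  employee Carol (id=5) -> order Tablet
  employee Pete (id=2) -> order Keyboard
  employee Dave (id=4) -> order Phone
  employee Carol (id=5) -> order Mouse
  employee Tina (id=3) -> order Monitor
  employee Dave (id=4) -> order Laptop
  employee Pete (id=2) -> order Camera


7 rows:
Carol, Tablet, 1
Pete, Keyboard, 3
Dave, Phone, 6
Carol, Mouse, 3
Tina, Monitor, 4
Dave, Laptop, 3
Pete, Camera, 5
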